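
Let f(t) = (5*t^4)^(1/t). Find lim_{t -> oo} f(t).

Base → ∞ and exponent → 0: an ∞^0 form.
Take logs: (1/t)·ln(5·t^4) = (ln 5 + 4·ln t)/t → 0.
So the limit is e^0 = 1.

1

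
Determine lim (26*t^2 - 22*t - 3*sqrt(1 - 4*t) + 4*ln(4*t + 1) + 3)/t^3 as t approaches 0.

292/3

Substitution gives 0/0 (the numerator vanishes to order 3).
Expand each term to order t^3: the coefficient of t^3 in 4·ln(1 + 4t) is 256/3 and in -3·√(1 - 4t) is 12.
Lower-order terms cancel with the polynomial part, so the numerator is (292/3)·t^3 + o(t^3), and the limit is (292/3)/(1) = 292/3.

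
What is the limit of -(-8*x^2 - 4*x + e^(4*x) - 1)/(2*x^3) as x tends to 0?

Direct substitution gives 0/0.
Apply L'Hôpital: lim (-16*x + 4*e^(4*x) - 4)/(-6*x^2), still 0/0.
Apply L'Hôpital: lim (16*e^(4*x) - 16)/(-12*x), still 0/0.
After 3 applications of L'Hôpital's rule the quotient is (64*e^(4*x))/(-12); substituting x = 0 gives -16/3.

-16/3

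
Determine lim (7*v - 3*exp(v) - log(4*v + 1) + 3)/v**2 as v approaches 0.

Substitution gives 0/0 (the numerator vanishes to order 2).
Expand each term to order v^2: the coefficient of v^2 in -3·e^(v) is -3/2 and in −ln(1 + 4v) is 8.
Lower-order terms cancel with the polynomial part, so the numerator is (13/2)·v^2 + o(v^2), and the limit is (13/2)/(1) = 13/2.

13/2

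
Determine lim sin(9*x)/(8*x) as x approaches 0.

9/8

Substitution gives 0/0.
Write it as (9/8)·sin(9x)/(9x); since sin(u)/u → 1, the limit is 9/8.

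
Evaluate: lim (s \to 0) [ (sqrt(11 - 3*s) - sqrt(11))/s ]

Substitution gives 0/0. Multiply numerator and denominator by the conjugate √(11 - 3s) + √11.
The numerator becomes (11 - 3s) − 11 = -3s, so the expression simplifies to -3/(√(11 - 3s) + √11).
Letting s → 0 gives -3/(2√11) = -3*√(11)/22.

-3*√(11)/22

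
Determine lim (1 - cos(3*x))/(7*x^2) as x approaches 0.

9/14

Substitution gives 0/0.
Use (1 − cos u)/u² → 1/2 with u = 3x: the limit is 3²/(2·7) = 9/14.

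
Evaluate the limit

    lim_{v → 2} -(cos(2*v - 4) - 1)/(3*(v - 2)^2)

Direct substitution gives 0/0.
Apply L'Hôpital: lim (-2*sin(2*v - 4))/(12 - 6*v), still 0/0.
After 2 applications of L'Hôpital's rule the quotient is (-4*cos(2*v - 4))/(-6); substituting v = 2 gives 2/3.

2/3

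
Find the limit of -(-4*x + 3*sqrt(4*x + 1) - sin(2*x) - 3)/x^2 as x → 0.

6

Substitution gives 0/0; apply L'Hôpital's rule 2 times.
After differentiating numerator and denominator 2 times the quotient is (4*sin(2*x) - 12/(4*x + 1)^(3/2))/(-2); at x = 0 this is 6.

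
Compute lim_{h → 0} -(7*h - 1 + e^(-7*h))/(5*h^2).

-49/10

Direct substitution gives 0/0.
Apply L'Hôpital: lim (7 - 7*e^(-7*h))/(-10*h), still 0/0.
After 2 applications of L'Hôpital's rule the quotient is (49*e^(-7*h))/(-10); substituting h = 0 gives -49/10.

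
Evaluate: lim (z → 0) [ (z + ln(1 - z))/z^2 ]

Direct substitution gives 0/0.
Apply L'Hôpital: lim (1 - 1/(1 - z))/(2*z), still 0/0.
After 2 applications of L'Hôpital's rule the quotient is (-1/(1 - z)^2)/(2); substituting z = 0 gives -1/2.

-1/2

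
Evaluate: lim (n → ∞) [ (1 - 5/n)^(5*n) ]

e^(-25)

The base → 1 and the exponent → ∞: a 1^∞ form.
Take logarithms: (5n)·ln(1 - 5/n). Since ln(1+u) ~ u for small u, this behaves like (5n)·(-5/n) → -25.
So the limit is e^(-25).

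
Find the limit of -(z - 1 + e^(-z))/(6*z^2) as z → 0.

-1/12

Direct substitution gives 0/0.
Apply L'Hôpital: lim (1 - e^(-z))/(-12*z), still 0/0.
After 2 applications of L'Hôpital's rule the quotient is (e^(-z))/(-12); substituting z = 0 gives -1/12.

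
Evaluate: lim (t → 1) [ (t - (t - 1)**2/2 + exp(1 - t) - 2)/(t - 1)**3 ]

Direct substitution gives 0/0.
Apply L'Hôpital: lim (-t - e^(1 - t) + 2)/(3*(t - 1)^2), still 0/0.
Apply L'Hôpital: lim (e^(1 - t) - 1)/(6*t - 6), still 0/0.
After 3 applications of L'Hôpital's rule the quotient is (-e^(1 - t))/(6); substituting t = 1 gives -1/6.

-1/6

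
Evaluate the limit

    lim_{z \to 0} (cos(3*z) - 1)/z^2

Direct substitution gives 0/0.
Apply L'Hôpital: lim (-3*sin(3*z))/(2*z), still 0/0.
After 2 applications of L'Hôpital's rule the quotient is (-9*cos(3*z))/(2); substituting z = 0 gives -9/2.

-9/2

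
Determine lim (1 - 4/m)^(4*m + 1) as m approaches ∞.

The base → 1 and the exponent → ∞: a 1^∞ form.
Take logarithms: (4m + 1)·ln(1 - 4/m). Since ln(1+u) ~ u for small u, this behaves like (4m)·(-4/m) → -16.
So the limit is e^(-16).

e^(-16)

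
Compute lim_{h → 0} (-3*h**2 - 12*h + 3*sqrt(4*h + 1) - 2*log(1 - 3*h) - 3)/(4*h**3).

Substitution gives 0/0 (the numerator vanishes to order 3).
Expand each term to order h^3: the coefficient of h^3 in 3·√(1 + 4h) is 12 and in -2·ln(1 - 3h) is 18.
Lower-order terms cancel with the polynomial part, so the numerator is (30)·h^3 + o(h^3), and the limit is (30)/(4) = 15/2.

15/2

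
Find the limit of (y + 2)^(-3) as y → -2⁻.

As y → -2⁻, (y + 2) → 0⁻, so (y + 2)^3 → 0⁻ and 1/(y + 2)^3 → -∞.

-∞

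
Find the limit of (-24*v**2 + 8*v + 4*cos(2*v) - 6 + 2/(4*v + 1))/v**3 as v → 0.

-128

Substitution gives 0/0 (the numerator vanishes to order 3).
Expand each term to order v^3: the coefficient of v^3 in 2·1/(1 + 4v) is -128 and in 4·cos(2v) is 0.
Lower-order terms cancel with the polynomial part, so the numerator is (-128)·v^3 + o(v^3), and the limit is (-128)/(1) = -128.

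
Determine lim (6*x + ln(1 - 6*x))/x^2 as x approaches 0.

-18

Direct substitution gives 0/0.
Apply L'Hôpital: lim (6 - 6/(1 - 6*x))/(2*x), still 0/0.
After 2 applications of L'Hôpital's rule the quotient is (-36/(1 - 6*x)^2)/(2); substituting x = 0 gives -18.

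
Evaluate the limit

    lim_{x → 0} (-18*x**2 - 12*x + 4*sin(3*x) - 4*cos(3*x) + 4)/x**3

Substitution gives 0/0 (the numerator vanishes to order 3).
Expand each term to order x^3: the coefficient of x^3 in -4·cos(3x) is 0 and in 4·sin(3x) is -18.
Lower-order terms cancel with the polynomial part, so the numerator is (-18)·x^3 + o(x^3), and the limit is (-18)/(1) = -18.

-18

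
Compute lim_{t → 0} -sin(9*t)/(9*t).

-1

Substitution gives 0/0.
Write it as (9/(-9))·sin(9t)/(9t); since sin(u)/u → 1, the limit is -1.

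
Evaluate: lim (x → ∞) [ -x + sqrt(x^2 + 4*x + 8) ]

An ∞ − ∞ form. Rationalising with the conjugate, the difference becomes (4x + 8) / (√(x^2 + 4*x + 8) + x).
For large x the denominator behaves like 2·x, so the quotient tends to 4/2 = 2.

2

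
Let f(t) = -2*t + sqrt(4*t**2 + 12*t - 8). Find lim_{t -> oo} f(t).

3

An ∞ − ∞ form. Rationalising with the conjugate, the difference becomes (12t - 8) / (√(4*t^2 + 12*t - 8) + 2t).
For large t the denominator behaves like 2·2t, so the quotient tends to 12/4 = 3.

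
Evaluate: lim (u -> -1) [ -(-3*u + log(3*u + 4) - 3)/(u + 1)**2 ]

9/2

Direct substitution gives 0/0.
Apply L'Hôpital: lim (-3 + 3/(3*u + 4))/(-2*u - 2), still 0/0.
After 2 applications of L'Hôpital's rule the quotient is (-9/(3*u + 4)^2)/(-2); substituting u = -1 gives 9/2.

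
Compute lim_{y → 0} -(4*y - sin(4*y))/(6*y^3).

-16/9

Direct substitution gives 0/0.
Apply L'Hôpital: lim (4 - 4*cos(4*y))/(-18*y^2), still 0/0.
Apply L'Hôpital: lim (16*sin(4*y))/(-36*y), still 0/0.
After 3 applications of L'Hôpital's rule the quotient is (64*cos(4*y))/(-36); substituting y = 0 gives -16/9.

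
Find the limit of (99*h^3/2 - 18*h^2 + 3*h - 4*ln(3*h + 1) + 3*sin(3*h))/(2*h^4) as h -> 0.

Substitution gives 0/0; apply L'Hôpital's rule 4 times.
After differentiating numerator and denominator 4 times the quotient is (243*sin(3*h) + 1944/(3*h + 1)^4)/(48); at h = 0 this is 81/2.

81/2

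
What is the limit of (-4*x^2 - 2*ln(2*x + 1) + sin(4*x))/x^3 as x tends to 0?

Substitution gives 0/0 (the numerator vanishes to order 3).
Expand each term to order x^3: the coefficient of x^3 in -2·ln(1 + 2x) is -16/3 and in sin(4x) is -32/3.
Lower-order terms cancel with the polynomial part, so the numerator is (-16)·x^3 + o(x^3), and the limit is (-16)/(1) = -16.

-16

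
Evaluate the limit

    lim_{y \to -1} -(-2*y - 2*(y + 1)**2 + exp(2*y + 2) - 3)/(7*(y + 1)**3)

-4/21

Direct substitution gives 0/0.
Apply L'Hôpital: lim (-4*y + 2*e^(2*y + 2) - 6)/(-21*(y + 1)^2), still 0/0.
Apply L'Hôpital: lim (4*e^(2*y + 2) - 4)/(-42*y - 42), still 0/0.
After 3 applications of L'Hôpital's rule the quotient is (8*e^(2*y + 2))/(-42); substituting y = -1 gives -4/21.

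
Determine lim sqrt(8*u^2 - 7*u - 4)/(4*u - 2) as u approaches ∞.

√(2)/2

For large |u|, √(8*u^2 - 7*u - 4) ≈ √8·|u| and the denominator ≈ 4u.
Since u → +∞, |u| = u, giving √8/(4) = √(2)/2.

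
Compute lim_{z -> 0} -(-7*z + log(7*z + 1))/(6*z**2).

Direct substitution gives 0/0.
Apply L'Hôpital: lim (-7 + 7/(7*z + 1))/(-12*z), still 0/0.
After 2 applications of L'Hôpital's rule the quotient is (-49/(7*z + 1)^2)/(-12); substituting z = 0 gives 49/12.

49/12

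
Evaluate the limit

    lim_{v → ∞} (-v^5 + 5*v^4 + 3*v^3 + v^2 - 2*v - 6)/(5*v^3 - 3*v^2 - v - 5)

-∞

The numerator has higher degree (5 > 3); the quotient behaves like (-1/(5))·v^2 for large |v|.
As v → +∞ this diverges to -∞.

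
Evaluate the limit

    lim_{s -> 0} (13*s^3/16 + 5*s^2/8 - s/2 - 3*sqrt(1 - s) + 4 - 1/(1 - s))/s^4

-113/128

Substitution gives 0/0; apply L'Hôpital's rule 4 times.
After differentiating numerator and denominator 4 times the quotient is (24/(s - 1)^5 - 45*(s - 1)^5/(16*(1 - s)^(17/2)))/(24); at s = 0 this is -113/128.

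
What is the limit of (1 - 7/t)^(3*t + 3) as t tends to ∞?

Write it as [(1 - 7/t)^t]^(3) · (1 - 7/t)^(3). The bracketed term tends to e^(-7) and the second factor to 1, so the limit is e^(-21).

e^(-21)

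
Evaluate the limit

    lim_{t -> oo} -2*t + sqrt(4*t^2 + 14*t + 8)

7/2

This has the form ∞ − ∞. Multiply and divide by the conjugate √(4*t^2 + 14*t + 8) + 2t.
That gives (14t + 8) / (√(4*t^2 + 14*t + 8) + 2t).
Divide numerator and denominator by t: the limit is 14/(2·2) = 7/2.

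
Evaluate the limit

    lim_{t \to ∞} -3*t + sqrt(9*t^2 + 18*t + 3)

This has the form ∞ − ∞. Multiply and divide by the conjugate √(9*t^2 + 18*t + 3) + 3t.
That gives (18t + 3) / (√(9*t^2 + 18*t + 3) + 3t).
Divide numerator and denominator by t: the limit is 18/(2·3) = 3.

3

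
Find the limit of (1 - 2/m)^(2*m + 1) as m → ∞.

e^(-4)

Let L be the limit and take ln: ln L = lim (2m + 1)·ln(1 - 2/m) = lim (2m + 1)·(-2/m + O(1/m²)) = -4.
Hence L = e^(-4).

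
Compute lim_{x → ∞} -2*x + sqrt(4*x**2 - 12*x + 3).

This has the form ∞ − ∞. Multiply and divide by the conjugate √(4*x^2 - 12*x + 3) + 2x.
That gives (-12x + 3) / (√(4*x^2 - 12*x + 3) + 2x).
Divide numerator and denominator by x: the limit is -12/(2·2) = -3.

-3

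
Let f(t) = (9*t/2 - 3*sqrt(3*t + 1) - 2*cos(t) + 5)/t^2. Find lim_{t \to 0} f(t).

35/8

Substitution gives 0/0; apply L'Hôpital's rule 2 times.
After differentiating numerator and denominator 2 times the quotient is (2*cos(t) + 27/(4*(3*t + 1)^(3/2)))/(2); at t = 0 this is 35/8.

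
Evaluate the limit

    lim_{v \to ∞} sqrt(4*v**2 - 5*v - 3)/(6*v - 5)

For large |v|, √(4*v^2 - 5*v - 3) ≈ √4·|v| and the denominator ≈ 6v.
Since v → +∞, |v| = v, giving √4/(6) = 1/3.

1/3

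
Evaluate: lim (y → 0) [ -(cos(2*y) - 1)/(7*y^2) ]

Direct substitution gives 0/0.
Apply L'Hôpital: lim (-2*sin(2*y))/(-14*y), still 0/0.
After 2 applications of L'Hôpital's rule the quotient is (-4*cos(2*y))/(-14); substituting y = 0 gives 2/7.

2/7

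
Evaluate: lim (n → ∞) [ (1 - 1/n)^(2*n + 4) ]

e^(-2)

Write it as [(1 - 1/n)^n]^(2) · (1 - 1/n)^(4). The bracketed term tends to e^(-1) and the second factor to 1, so the limit is e^(-2).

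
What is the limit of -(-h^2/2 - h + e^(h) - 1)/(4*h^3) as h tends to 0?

-1/24

Direct substitution gives 0/0.
Apply L'Hôpital: lim (-h + e^(h) - 1)/(-12*h^2), still 0/0.
Apply L'Hôpital: lim (e^(h) - 1)/(-24*h), still 0/0.
After 3 applications of L'Hôpital's rule the quotient is (e^(h))/(-24); substituting h = 0 gives -1/24.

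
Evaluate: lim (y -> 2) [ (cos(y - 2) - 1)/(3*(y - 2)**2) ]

-1/6

Direct substitution gives 0/0.
Apply L'Hôpital: lim (-sin(y - 2))/(6*y - 12), still 0/0.
After 2 applications of L'Hôpital's rule the quotient is (-cos(y - 2))/(6); substituting y = 2 gives -1/6.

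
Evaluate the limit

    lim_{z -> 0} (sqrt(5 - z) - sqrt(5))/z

-√(5)/10

A 0/0 form; rationalise with √(5 - z) + √5. This collapses the numerator to -z, leaving -1/(√(5 - z) + √5) → -1/(2√5) = -√(5)/10.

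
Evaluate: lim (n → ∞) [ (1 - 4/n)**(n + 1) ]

Let L be the limit and take ln: ln L = lim (n + 1)·ln(1 - 4/n) = lim (n + 1)·(-4/n + O(1/n²)) = -4.
Hence L = e^(-4).

e^(-4)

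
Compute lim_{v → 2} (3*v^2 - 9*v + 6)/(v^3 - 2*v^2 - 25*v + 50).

At v = 2 both the top and bottom vanish — a removable singularity. Factoring out (v - 2) from each leaves (3*v - 3)/(v^2 - 25), which at v = 2 equals -1/7.

-1/7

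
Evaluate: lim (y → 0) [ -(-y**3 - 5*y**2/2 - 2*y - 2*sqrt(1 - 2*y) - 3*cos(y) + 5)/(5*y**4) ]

-9/40

Substitution gives 0/0; apply L'Hôpital's rule 4 times.
After differentiating numerator and denominator 4 times the quotient is (-3*cos(y) + 30/(1 - 2*y)^(7/2))/(-120); at y = 0 this is -9/40.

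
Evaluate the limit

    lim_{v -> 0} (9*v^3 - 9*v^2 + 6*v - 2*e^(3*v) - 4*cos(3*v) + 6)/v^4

Substitution gives 0/0 (the numerator vanishes to order 4).
Expand each term to order v^4: the coefficient of v^4 in -2·e^(3v) is -27/4 and in -4·cos(3v) is -27/2.
Lower-order terms cancel with the polynomial part, so the numerator is (-81/4)·v^4 + o(v^4), and the limit is (-81/4)/(1) = -81/4.

-81/4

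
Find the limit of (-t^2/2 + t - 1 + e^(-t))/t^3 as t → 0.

Direct substitution gives 0/0.
Apply L'Hôpital: lim (-t + 1 - e^(-t))/(3*t^2), still 0/0.
Apply L'Hôpital: lim (-1 + e^(-t))/(6*t), still 0/0.
After 3 applications of L'Hôpital's rule the quotient is (-e^(-t))/(6); substituting t = 0 gives -1/6.

-1/6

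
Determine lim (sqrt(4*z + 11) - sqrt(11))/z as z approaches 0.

Substitution gives 0/0. Multiply numerator and denominator by the conjugate √(11 + 4z) + √11.
The numerator becomes (11 + 4z) − 11 = 4z, so the expression simplifies to 4/(√(11 + 4z) + √11).
Letting z → 0 gives 4/(2√11) = 2*√(11)/11.

2*√(11)/11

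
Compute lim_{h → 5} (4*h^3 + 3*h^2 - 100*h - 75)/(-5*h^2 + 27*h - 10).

-10

At h = 5 both the top and bottom vanish — a removable singularity. Factoring out (h - 5) from each leaves (4*h^2 + 23*h + 15)/(2 - 5*h), which at h = 5 equals -10.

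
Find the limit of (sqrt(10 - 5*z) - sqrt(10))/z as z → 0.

Substitution gives 0/0. Multiply numerator and denominator by the conjugate √(10 - 5z) + √10.
The numerator becomes (10 - 5z) − 10 = -5z, so the expression simplifies to -5/(√(10 - 5z) + √10).
Letting z → 0 gives -5/(2√10) = -√(10)/4.

-√(10)/4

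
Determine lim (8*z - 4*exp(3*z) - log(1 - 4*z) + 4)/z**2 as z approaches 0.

-10

Substitution gives 0/0 (the numerator vanishes to order 2).
Expand each term to order z^2: the coefficient of z^2 in -4·e^(3z) is -18 and in −ln(1 - 4z) is 8.
Lower-order terms cancel with the polynomial part, so the numerator is (-10)·z^2 + o(z^2), and the limit is (-10)/(1) = -10.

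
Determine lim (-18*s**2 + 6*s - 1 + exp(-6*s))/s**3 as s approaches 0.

Direct substitution gives 0/0.
Apply L'Hôpital: lim (-36*s + 6 - 6*e^(-6*s))/(3*s^2), still 0/0.
Apply L'Hôpital: lim (-36 + 36*e^(-6*s))/(6*s), still 0/0.
After 3 applications of L'Hôpital's rule the quotient is (-216*e^(-6*s))/(6); substituting s = 0 gives -36.

-36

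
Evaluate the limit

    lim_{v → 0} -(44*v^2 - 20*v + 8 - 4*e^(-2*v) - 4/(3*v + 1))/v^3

-340/3

Substitution gives 0/0 (the numerator vanishes to order 3).
Expand each term to order v^3: the coefficient of v^3 in -4·e^(-2v) is 16/3 and in -4·1/(1 + 3v) is 108.
Lower-order terms cancel with the polynomial part, so the numerator is (340/3)·v^3 + o(v^3), and the limit is (340/3)/(-1) = -340/3.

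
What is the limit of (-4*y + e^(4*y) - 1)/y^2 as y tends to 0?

8

Direct substitution gives 0/0.
Apply L'Hôpital: lim (4*e^(4*y) - 4)/(2*y), still 0/0.
After 2 applications of L'Hôpital's rule the quotient is (16*e^(4*y))/(2); substituting y = 0 gives 8.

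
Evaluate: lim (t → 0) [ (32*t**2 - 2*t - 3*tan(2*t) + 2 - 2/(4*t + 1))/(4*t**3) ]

30

Substitution gives 0/0 (the numerator vanishes to order 3).
Expand each term to order t^3: the coefficient of t^3 in -3·tan(2t) is -8 and in -2·1/(1 + 4t) is 128.
Lower-order terms cancel with the polynomial part, so the numerator is (120)·t^3 + o(t^3), and the limit is (120)/(4) = 30.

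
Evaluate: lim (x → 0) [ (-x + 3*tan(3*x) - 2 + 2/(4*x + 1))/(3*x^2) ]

32/3

Substitution gives 0/0 (the numerator vanishes to order 2).
Expand each term to order x^2: the coefficient of x^2 in 3·tan(3x) is 0 and in 2·1/(1 + 4x) is 32.
Lower-order terms cancel with the polynomial part, so the numerator is (32)·x^2 + o(x^2), and the limit is (32)/(3) = 32/3.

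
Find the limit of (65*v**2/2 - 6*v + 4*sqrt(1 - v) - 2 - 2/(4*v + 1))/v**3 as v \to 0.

511/4

Substitution gives 0/0; apply L'Hôpital's rule 3 times.
After differentiating numerator and denominator 3 times the quotient is (768/(4*v + 1)^4 - 3/(2*(1 - v)^(5/2)))/(6); at v = 0 this is 511/4.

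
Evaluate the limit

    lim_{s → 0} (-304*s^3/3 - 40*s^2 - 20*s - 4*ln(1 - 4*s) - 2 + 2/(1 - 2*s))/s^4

Substitution gives 0/0 (the numerator vanishes to order 4).
Expand each term to order s^4: the coefficient of s^4 in -4·ln(1 - 4s) is 256 and in 2·1/(1 - 2s) is 32.
Lower-order terms cancel with the polynomial part, so the numerator is (288)·s^4 + o(s^4), and the limit is (288)/(1) = 288.

288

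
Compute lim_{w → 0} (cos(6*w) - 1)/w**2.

-18

Direct substitution gives 0/0.
Apply L'Hôpital: lim (-6*sin(6*w))/(2*w), still 0/0.
After 2 applications of L'Hôpital's rule the quotient is (-36*cos(6*w))/(2); substituting w = 0 gives -18.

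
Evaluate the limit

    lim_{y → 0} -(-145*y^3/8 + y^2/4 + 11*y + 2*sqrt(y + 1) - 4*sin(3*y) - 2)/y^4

5/64

Substitution gives 0/0 (the numerator vanishes to order 4).
Expand each term to order y^4: the coefficient of y^4 in -4·sin(3y) is 0 and in 2·√(1 + y) is -5/64.
Lower-order terms cancel with the polynomial part, so the numerator is (-5/64)·y^4 + o(y^4), and the limit is (-5/64)/(-1) = 5/64.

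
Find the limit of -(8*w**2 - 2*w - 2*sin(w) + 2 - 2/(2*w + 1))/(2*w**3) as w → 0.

-49/6

Substitution gives 0/0 (the numerator vanishes to order 3).
Expand each term to order w^3: the coefficient of w^3 in -2·1/(1 + 2w) is 16 and in -2·sin(w) is 1/3.
Lower-order terms cancel with the polynomial part, so the numerator is (49/3)·w^3 + o(w^3), and the limit is (49/3)/(-2) = -49/6.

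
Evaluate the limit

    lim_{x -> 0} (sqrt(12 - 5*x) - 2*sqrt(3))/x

-5*√(3)/12

Substitution gives 0/0. Multiply numerator and denominator by the conjugate √(12 - 5x) + √12.
The numerator becomes (12 - 5x) − 12 = -5x, so the expression simplifies to -5/(√(12 - 5x) + √12).
Letting x → 0 gives -5/(2√12) = -5*√(3)/12.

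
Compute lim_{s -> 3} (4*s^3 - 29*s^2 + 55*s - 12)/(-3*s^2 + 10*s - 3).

11/8

Direct substitution gives 0/0, so factor. Both numerator and denominator have (s - 3) as a factor.
After cancelling, the expression reduces to (4*s^2 - 17*s + 4)/(1 - 3*s).
Substituting s = 3 gives 11/8.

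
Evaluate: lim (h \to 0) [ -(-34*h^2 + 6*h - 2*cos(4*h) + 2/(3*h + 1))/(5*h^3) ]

Substitution gives 0/0; apply L'Hôpital's rule 3 times.
After differentiating numerator and denominator 3 times the quotient is (-128*sin(4*h) - 324/(3*h + 1)^4)/(-30); at h = 0 this is 54/5.

54/5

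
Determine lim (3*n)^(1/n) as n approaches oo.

1

Base → ∞ and exponent → 0: an ∞^0 form.
Take logs: (1/n)·ln(3·n^1) = (ln 3 + 1·ln n)/n → 0.
So the limit is e^0 = 1.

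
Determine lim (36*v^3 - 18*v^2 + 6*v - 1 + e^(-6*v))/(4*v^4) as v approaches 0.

27/2

Direct substitution gives 0/0.
Apply L'Hôpital: lim (108*v^2 - 36*v + 6 - 6*e^(-6*v))/(16*v^3), still 0/0.
Apply L'Hôpital: lim (216*v - 36 + 36*e^(-6*v))/(48*v^2), still 0/0.
Apply L'Hôpital: lim (216 - 216*e^(-6*v))/(96*v), still 0/0.
After 4 applications of L'Hôpital's rule the quotient is (1296*e^(-6*v))/(96); substituting v = 0 gives 27/2.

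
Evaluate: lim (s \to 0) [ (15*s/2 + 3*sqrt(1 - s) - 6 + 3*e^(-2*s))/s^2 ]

45/8

Substitution gives 0/0 (the numerator vanishes to order 2).
Expand each term to order s^2: the coefficient of s^2 in 3·e^(-2s) is 6 and in 3·√(1 - s) is -3/8.
Lower-order terms cancel with the polynomial part, so the numerator is (45/8)·s^2 + o(s^2), and the limit is (45/8)/(1) = 45/8.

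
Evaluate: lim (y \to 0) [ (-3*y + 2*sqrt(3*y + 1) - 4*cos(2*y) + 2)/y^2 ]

Substitution gives 0/0 (the numerator vanishes to order 2).
Expand each term to order y^2: the coefficient of y^2 in 2·√(1 + 3y) is -9/4 and in -4·cos(2y) is 8.
Lower-order terms cancel with the polynomial part, so the numerator is (23/4)·y^2 + o(y^2), and the limit is (23/4)/(1) = 23/4.

23/4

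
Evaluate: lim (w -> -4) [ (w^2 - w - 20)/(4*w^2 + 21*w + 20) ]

9/11

At w = -4 both the top and bottom vanish — a removable singularity. Factoring out (w + 4) from each leaves (w - 5)/(4*w + 5), which at w = -4 equals 9/11.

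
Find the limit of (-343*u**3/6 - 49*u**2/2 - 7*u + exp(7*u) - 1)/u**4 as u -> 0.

2401/24

Direct substitution gives 0/0.
Apply L'Hôpital: lim (-343*u^2/2 - 49*u + 7*e^(7*u) - 7)/(4*u^3), still 0/0.
Apply L'Hôpital: lim (-343*u + 49*e^(7*u) - 49)/(12*u^2), still 0/0.
Apply L'Hôpital: lim (343*e^(7*u) - 343)/(24*u), still 0/0.
After 4 applications of L'Hôpital's rule the quotient is (2401*e^(7*u))/(24); substituting u = 0 gives 2401/24.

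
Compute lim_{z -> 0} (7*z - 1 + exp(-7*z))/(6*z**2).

Direct substitution gives 0/0.
Apply L'Hôpital: lim (7 - 7*e^(-7*z))/(12*z), still 0/0.
After 2 applications of L'Hôpital's rule the quotient is (49*e^(-7*z))/(12); substituting z = 0 gives 49/12.

49/12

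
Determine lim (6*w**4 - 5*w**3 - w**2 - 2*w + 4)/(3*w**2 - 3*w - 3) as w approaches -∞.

∞

The numerator has higher degree (4 > 2); the quotient behaves like (6/(3))·w^2 for large |w|.
As w → −∞ this diverges to ∞.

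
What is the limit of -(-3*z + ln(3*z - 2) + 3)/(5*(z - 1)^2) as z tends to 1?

9/10

Direct substitution gives 0/0.
Apply L'Hôpital: lim (-3 + 3/(3*z - 2))/(10 - 10*z), still 0/0.
After 2 applications of L'Hôpital's rule the quotient is (-9/(3*z - 2)^2)/(-10); substituting z = 1 gives 9/10.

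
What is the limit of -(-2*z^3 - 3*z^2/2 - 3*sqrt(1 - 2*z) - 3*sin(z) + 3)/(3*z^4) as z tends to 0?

-5/8

Substitution gives 0/0; apply L'Hôpital's rule 4 times.
After differentiating numerator and denominator 4 times the quotient is (-3*sin(z) + 45/(1 - 2*z)^(7/2))/(-72); at z = 0 this is -5/8.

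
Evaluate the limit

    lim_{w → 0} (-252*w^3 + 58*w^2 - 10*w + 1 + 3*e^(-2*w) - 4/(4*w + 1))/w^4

-1022

Substitution gives 0/0 (the numerator vanishes to order 4).
Expand each term to order w^4: the coefficient of w^4 in 3·e^(-2w) is 2 and in -4·1/(1 + 4w) is -1024.
Lower-order terms cancel with the polynomial part, so the numerator is (-1022)·w^4 + o(w^4), and the limit is (-1022)/(1) = -1022.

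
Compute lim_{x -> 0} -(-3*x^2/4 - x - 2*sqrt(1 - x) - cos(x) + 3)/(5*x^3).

-1/40

Substitution gives 0/0 (the numerator vanishes to order 3).
Expand each term to order x^3: the coefficient of x^3 in -2·√(1 - x) is 1/8 and in −cos(x) is 0.
Lower-order terms cancel with the polynomial part, so the numerator is (1/8)·x^3 + o(x^3), and the limit is (1/8)/(-5) = -1/40.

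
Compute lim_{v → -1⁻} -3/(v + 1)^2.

As v → -1⁻, (v + 1) → 0⁻, so (v + 1)^2 → 0⁺ and -3/(v + 1)^2 → -∞.

-∞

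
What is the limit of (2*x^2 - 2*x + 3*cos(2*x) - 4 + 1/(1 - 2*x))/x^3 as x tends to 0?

Substitution gives 0/0 (the numerator vanishes to order 3).
Expand each term to order x^3: the coefficient of x^3 in 3·cos(2x) is 0 and in 1/(1 - 2x) is 8.
Lower-order terms cancel with the polynomial part, so the numerator is (8)·x^3 + o(x^3), and the limit is (8)/(1) = 8.

8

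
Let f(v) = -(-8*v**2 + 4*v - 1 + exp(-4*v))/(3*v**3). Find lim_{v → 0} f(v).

Direct substitution gives 0/0.
Apply L'Hôpital: lim (-16*v + 4 - 4*e^(-4*v))/(-9*v^2), still 0/0.
Apply L'Hôpital: lim (-16 + 16*e^(-4*v))/(-18*v), still 0/0.
After 3 applications of L'Hôpital's rule the quotient is (-64*e^(-4*v))/(-18); substituting v = 0 gives 32/9.

32/9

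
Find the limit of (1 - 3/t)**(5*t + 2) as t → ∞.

e^(-15)

Write it as [(1 - 3/t)^t]^(5) · (1 - 3/t)^(2). The bracketed term tends to e^(-3) and the second factor to 1, so the limit is e^(-15).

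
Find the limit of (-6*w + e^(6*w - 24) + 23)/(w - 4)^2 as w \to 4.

18

Direct substitution gives 0/0.
Apply L'Hôpital: lim (6*e^(6*w - 24) - 6)/(2*w - 8), still 0/0.
After 2 applications of L'Hôpital's rule the quotient is (36*e^(6*w - 24))/(2); substituting w = 4 gives 18.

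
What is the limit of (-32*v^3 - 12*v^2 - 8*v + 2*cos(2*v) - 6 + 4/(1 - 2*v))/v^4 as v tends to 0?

Substitution gives 0/0 (the numerator vanishes to order 4).
Expand each term to order v^4: the coefficient of v^4 in 4·1/(1 - 2v) is 64 and in 2·cos(2v) is 4/3.
Lower-order terms cancel with the polynomial part, so the numerator is (196/3)·v^4 + o(v^4), and the limit is (196/3)/(1) = 196/3.

196/3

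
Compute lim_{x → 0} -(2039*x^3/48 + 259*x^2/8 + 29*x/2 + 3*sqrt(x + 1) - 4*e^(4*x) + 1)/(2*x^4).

Substitution gives 0/0; apply L'Hôpital's rule 4 times.
After differentiating numerator and denominator 4 times the quotient is (-1024*e^(4*x) - 45/(16*(x + 1)^(7/2)))/(-48); at x = 0 this is 16429/768.

16429/768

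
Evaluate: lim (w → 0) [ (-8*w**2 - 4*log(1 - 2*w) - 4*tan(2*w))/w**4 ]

16

Substitution gives 0/0 (the numerator vanishes to order 4).
Expand each term to order w^4: the coefficient of w^4 in -4·ln(1 - 2w) is 16 and in -4·tan(2w) is 0.
Lower-order terms cancel with the polynomial part, so the numerator is (16)·w^4 + o(w^4), and the limit is (16)/(1) = 16.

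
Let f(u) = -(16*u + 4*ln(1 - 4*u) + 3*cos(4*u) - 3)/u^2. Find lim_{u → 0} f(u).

56

Substitution gives 0/0 (the numerator vanishes to order 2).
Expand each term to order u^2: the coefficient of u^2 in 4·ln(1 - 4u) is -32 and in 3·cos(4u) is -24.
Lower-order terms cancel with the polynomial part, so the numerator is (-56)·u^2 + o(u^2), and the limit is (-56)/(-1) = 56.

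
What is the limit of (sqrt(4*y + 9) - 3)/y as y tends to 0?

2/3

Substitution gives 0/0. Multiply numerator and denominator by the conjugate √(9 + 4y) + √9.
The numerator becomes (9 + 4y) − 9 = 4y, so the expression simplifies to 4/(√(9 + 4y) + √9).
Letting y → 0 gives 4/(2√9) = 2/3.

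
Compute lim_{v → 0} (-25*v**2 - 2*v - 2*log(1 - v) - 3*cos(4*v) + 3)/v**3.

2/3

Substitution gives 0/0; apply L'Hôpital's rule 3 times.
After differentiating numerator and denominator 3 times the quotient is (-192*sin(4*v) - 4/(v - 1)^3)/(6); at v = 0 this is 2/3.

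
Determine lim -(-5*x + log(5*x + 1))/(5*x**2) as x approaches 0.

5/2

Direct substitution gives 0/0.
Apply L'Hôpital: lim (-5 + 5/(5*x + 1))/(-10*x), still 0/0.
After 2 applications of L'Hôpital's rule the quotient is (-25/(5*x + 1)^2)/(-10); substituting x = 0 gives 5/2.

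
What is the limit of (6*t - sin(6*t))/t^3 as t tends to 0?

36

Direct substitution gives 0/0.
Apply L'Hôpital: lim (6 - 6*cos(6*t))/(3*t^2), still 0/0.
Apply L'Hôpital: lim (36*sin(6*t))/(6*t), still 0/0.
After 3 applications of L'Hôpital's rule the quotient is (216*cos(6*t))/(6); substituting t = 0 gives 36.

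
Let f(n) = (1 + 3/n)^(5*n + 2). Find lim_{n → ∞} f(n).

Let L be the limit and take ln: ln L = lim (5n + 2)·ln(1 + 3/n) = lim (5n + 2)·(3/n + O(1/n²)) = 15.
Hence L = e^(15).

e^(15)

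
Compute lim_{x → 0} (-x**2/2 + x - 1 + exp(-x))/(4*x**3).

-1/24

Direct substitution gives 0/0.
Apply L'Hôpital: lim (-x + 1 - e^(-x))/(12*x^2), still 0/0.
Apply L'Hôpital: lim (-1 + e^(-x))/(24*x), still 0/0.
After 3 applications of L'Hôpital's rule the quotient is (-e^(-x))/(24); substituting x = 0 gives -1/24.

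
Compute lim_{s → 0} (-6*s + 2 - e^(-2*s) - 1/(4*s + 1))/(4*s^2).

Substitution gives 0/0 (the numerator vanishes to order 2).
Expand each term to order s^2: the coefficient of s^2 in −e^(-2s) is -2 and in −1/(1 + 4s) is -16.
Lower-order terms cancel with the polynomial part, so the numerator is (-18)·s^2 + o(s^2), and the limit is (-18)/(4) = -9/2.

-9/2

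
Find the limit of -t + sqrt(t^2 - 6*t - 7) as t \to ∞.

An ∞ − ∞ form. Rationalising with the conjugate, the difference becomes (-6t - 7) / (√(t^2 - 6*t - 7) + t).
For large t the denominator behaves like 2·t, so the quotient tends to -6/2 = -3.

-3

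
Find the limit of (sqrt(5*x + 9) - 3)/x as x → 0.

A 0/0 form; rationalise with √(9 + 5x) + √9. This collapses the numerator to 5x, leaving 5/(√(9 + 5x) + √9) → 5/(2√9) = 5/6.

5/6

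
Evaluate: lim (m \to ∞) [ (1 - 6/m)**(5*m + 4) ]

Let L be the limit and take ln: ln L = lim (5m + 4)·ln(1 - 6/m) = lim (5m + 4)·(-6/m + O(1/m²)) = -30.
Hence L = e^(-30).

e^(-30)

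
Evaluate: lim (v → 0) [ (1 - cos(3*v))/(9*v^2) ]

1/2

Substitution gives 0/0.
Use (1 − cos u)/u² → 1/2 with u = 3v: the limit is 3²/(2·9) = 1/2.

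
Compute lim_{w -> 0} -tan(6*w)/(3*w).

Substitution gives 0/0.
Since tan(u)/u → 1 as u → 0, tan(6w)/(6w) → 1 and the limit is 6/(-3) = -2.

-2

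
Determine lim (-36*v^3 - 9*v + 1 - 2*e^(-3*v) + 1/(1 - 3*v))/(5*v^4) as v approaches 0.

297/20

Substitution gives 0/0 (the numerator vanishes to order 4).
Expand each term to order v^4: the coefficient of v^4 in 1/(1 - 3v) is 81 and in -2·e^(-3v) is -27/4.
Lower-order terms cancel with the polynomial part, so the numerator is (297/4)·v^4 + o(v^4), and the limit is (297/4)/(5) = 297/20.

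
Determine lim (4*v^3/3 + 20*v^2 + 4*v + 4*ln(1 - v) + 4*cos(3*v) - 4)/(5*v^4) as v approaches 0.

Substitution gives 0/0 (the numerator vanishes to order 4).
Expand each term to order v^4: the coefficient of v^4 in 4·ln(1 - v) is -1 and in 4·cos(3v) is 27/2.
Lower-order terms cancel with the polynomial part, so the numerator is (25/2)·v^4 + o(v^4), and the limit is (25/2)/(5) = 5/2.

5/2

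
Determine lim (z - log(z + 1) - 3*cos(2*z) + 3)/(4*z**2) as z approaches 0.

Substitution gives 0/0; apply L'Hôpital's rule 2 times.
After differentiating numerator and denominator 2 times the quotient is (12*cos(2*z) + (z + 1)^(-2))/(8); at z = 0 this is 13/8.

13/8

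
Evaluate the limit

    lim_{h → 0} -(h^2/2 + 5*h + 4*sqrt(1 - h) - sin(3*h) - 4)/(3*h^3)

-17/12

Substitution gives 0/0 (the numerator vanishes to order 3).
Expand each term to order h^3: the coefficient of h^3 in 4·√(1 - h) is -1/4 and in −sin(3h) is 9/2.
Lower-order terms cancel with the polynomial part, so the numerator is (17/4)·h^3 + o(h^3), and the limit is (17/4)/(-3) = -17/12.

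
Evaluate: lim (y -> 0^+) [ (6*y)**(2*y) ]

1

Base → 0⁺ and exponent → 0⁺: a 0^0 form.
Take logs: 2y·ln(6y). This is 0·(−∞); rewriting as ln(6y)/(1/(2y)) and applying L'Hôpital gives 0.
Hence the limit is e^0 = 1.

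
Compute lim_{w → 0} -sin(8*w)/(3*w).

Substitution gives 0/0.
Write it as (8/(-3))·sin(8w)/(8w); since sin(u)/u → 1, the limit is -8/3.

-8/3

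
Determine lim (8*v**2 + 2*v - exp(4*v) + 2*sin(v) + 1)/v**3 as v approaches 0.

-11

Substitution gives 0/0; apply L'Hôpital's rule 3 times.
After differentiating numerator and denominator 3 times the quotient is (-64*e^(4*v) - 2*cos(v))/(6); at v = 0 this is -11.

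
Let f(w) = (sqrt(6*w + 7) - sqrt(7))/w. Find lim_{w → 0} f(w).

3*√(7)/7

Substitution gives 0/0. Multiply numerator and denominator by the conjugate √(7 + 6w) + √7.
The numerator becomes (7 + 6w) − 7 = 6w, so the expression simplifies to 6/(√(7 + 6w) + √7).
Letting w → 0 gives 6/(2√7) = 3*√(7)/7.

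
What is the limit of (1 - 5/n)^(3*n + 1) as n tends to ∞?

The base → 1 and the exponent → ∞: a 1^∞ form.
Take logarithms: (3n + 1)·ln(1 - 5/n). Since ln(1+u) ~ u for small u, this behaves like (3n)·(-5/n) → -15.
So the limit is e^(-15).

e^(-15)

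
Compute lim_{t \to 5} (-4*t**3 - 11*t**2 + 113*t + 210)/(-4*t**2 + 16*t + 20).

99/8

At t = 5 both the top and bottom vanish — a removable singularity. Factoring out (t - 5) from each leaves (-4*t^2 - 31*t - 42)/(-4*t - 4), which at t = 5 equals 99/8.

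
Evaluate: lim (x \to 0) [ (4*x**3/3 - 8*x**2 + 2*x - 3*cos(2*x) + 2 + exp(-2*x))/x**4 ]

-4/3

Substitution gives 0/0 (the numerator vanishes to order 4).
Expand each term to order x^4: the coefficient of x^4 in e^(-2x) is 2/3 and in -3·cos(2x) is -2.
Lower-order terms cancel with the polynomial part, so the numerator is (-4/3)·x^4 + o(x^4), and the limit is (-4/3)/(1) = -4/3.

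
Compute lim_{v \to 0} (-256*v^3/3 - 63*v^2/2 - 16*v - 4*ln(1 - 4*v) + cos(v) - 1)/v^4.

Substitution gives 0/0; apply L'Hôpital's rule 4 times.
After differentiating numerator and denominator 4 times the quotient is (cos(v) + 6144/(4*v - 1)^4)/(24); at v = 0 this is 6145/24.

6145/24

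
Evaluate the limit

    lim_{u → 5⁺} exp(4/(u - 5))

∞

As u → 5⁺, 4/(u - 5) → +∞, so e^(4/(u - 5)) → ∞.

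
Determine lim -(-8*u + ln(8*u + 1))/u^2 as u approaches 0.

32

Direct substitution gives 0/0.
Apply L'Hôpital: lim (-8 + 8/(8*u + 1))/(-2*u), still 0/0.
After 2 applications of L'Hôpital's rule the quotient is (-64/(8*u + 1)^2)/(-2); substituting u = 0 gives 32.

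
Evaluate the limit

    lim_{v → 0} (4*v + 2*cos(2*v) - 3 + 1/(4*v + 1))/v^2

Substitution gives 0/0 (the numerator vanishes to order 2).
Expand each term to order v^2: the coefficient of v^2 in 2·cos(2v) is -4 and in 1/(1 + 4v) is 16.
Lower-order terms cancel with the polynomial part, so the numerator is (12)·v^2 + o(v^2), and the limit is (12)/(1) = 12.

12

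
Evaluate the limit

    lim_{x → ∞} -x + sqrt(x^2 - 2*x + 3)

-1

This has the form ∞ − ∞. Multiply and divide by the conjugate √(x^2 - 2*x + 3) + x.
That gives (-2x + 3) / (√(x^2 - 2*x + 3) + x).
Divide numerator and denominator by x: the limit is -2/(2·1) = -1.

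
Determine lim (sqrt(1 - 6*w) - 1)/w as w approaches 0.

-3

A 0/0 form; rationalise with √(1 - 6w) + √1. This collapses the numerator to -6w, leaving -6/(√(1 - 6w) + √1) → -6/(2√1) = -3.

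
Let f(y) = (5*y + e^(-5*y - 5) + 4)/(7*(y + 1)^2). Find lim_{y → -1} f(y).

Direct substitution gives 0/0.
Apply L'Hôpital: lim (5 - 5*e^(-5*y - 5))/(14*y + 14), still 0/0.
After 2 applications of L'Hôpital's rule the quotient is (25*e^(-5*y - 5))/(14); substituting y = -1 gives 25/14.

25/14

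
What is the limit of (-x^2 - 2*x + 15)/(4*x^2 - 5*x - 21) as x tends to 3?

At x = 3 both the top and bottom vanish — a removable singularity. Factoring out (x - 3) from each leaves (-x - 5)/(4*x + 7), which at x = 3 equals -8/19.

-8/19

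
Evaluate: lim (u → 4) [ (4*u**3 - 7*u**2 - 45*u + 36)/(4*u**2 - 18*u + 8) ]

Direct substitution gives 0/0, so factor. Both numerator and denominator have (u - 4) as a factor.
After cancelling, the expression reduces to (4*u^2 + 9*u - 9)/(4*u - 2).
Substituting u = 4 gives 13/2.

13/2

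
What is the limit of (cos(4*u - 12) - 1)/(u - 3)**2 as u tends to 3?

Direct substitution gives 0/0.
Apply L'Hôpital: lim (-4*sin(4*u - 12))/(2*u - 6), still 0/0.
After 2 applications of L'Hôpital's rule the quotient is (-16*cos(4*u - 12))/(2); substituting u = 3 gives -8.

-8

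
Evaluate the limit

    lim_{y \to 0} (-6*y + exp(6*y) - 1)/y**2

Direct substitution gives 0/0.
Apply L'Hôpital: lim (6*e^(6*y) - 6)/(2*y), still 0/0.
After 2 applications of L'Hôpital's rule the quotient is (36*e^(6*y))/(2); substituting y = 0 gives 18.

18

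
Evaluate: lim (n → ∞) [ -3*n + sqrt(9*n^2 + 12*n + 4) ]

2

An ∞ − ∞ form. Rationalising with the conjugate, the difference becomes (12n + 4) / (√(9*n^2 + 12*n + 4) + 3n).
For large n the denominator behaves like 2·3n, so the quotient tends to 12/6 = 2.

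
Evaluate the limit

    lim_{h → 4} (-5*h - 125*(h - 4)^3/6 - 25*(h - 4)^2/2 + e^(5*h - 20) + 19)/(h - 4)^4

Direct substitution gives 0/0.
Apply L'Hôpital: lim (-25*h - 125*(h - 4)^2/2 + 5*e^(5*h - 20) + 95)/(4*(h - 4)^3), still 0/0.
Apply L'Hôpital: lim (-125*h + 25*e^(5*h - 20) + 475)/(12*(h - 4)^2), still 0/0.
Apply L'Hôpital: lim (125*e^(5*h - 20) - 125)/(24*h - 96), still 0/0.
After 4 applications of L'Hôpital's rule the quotient is (625*e^(5*h - 20))/(24); substituting h = 4 gives 625/24.

625/24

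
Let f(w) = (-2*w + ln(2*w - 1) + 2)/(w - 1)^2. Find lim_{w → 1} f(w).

-2

Direct substitution gives 0/0.
Apply L'Hôpital: lim (-2 + 2/(2*w - 1))/(2*w - 2), still 0/0.
After 2 applications of L'Hôpital's rule the quotient is (-4/(2*w - 1)^2)/(2); substituting w = 1 gives -2.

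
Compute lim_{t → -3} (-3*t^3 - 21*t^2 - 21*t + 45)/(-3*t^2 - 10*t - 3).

Direct substitution gives 0/0, so factor. Both numerator and denominator have (t + 3) as a factor.
After cancelling, the expression reduces to (-3*t^2 - 12*t + 15)/(-3*t - 1).
Substituting t = -3 gives 3.

3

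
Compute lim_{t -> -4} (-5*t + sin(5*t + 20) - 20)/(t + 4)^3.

Direct substitution gives 0/0.
Apply L'Hôpital: lim (5*cos(5*t + 20) - 5)/(3*(t + 4)^2), still 0/0.
Apply L'Hôpital: lim (-25*sin(5*t + 20))/(6*t + 24), still 0/0.
After 3 applications of L'Hôpital's rule the quotient is (-125*cos(5*t + 20))/(6); substituting t = -4 gives -125/6.

-125/6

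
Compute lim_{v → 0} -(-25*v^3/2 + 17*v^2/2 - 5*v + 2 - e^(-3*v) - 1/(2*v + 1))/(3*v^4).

155/24

Substitution gives 0/0; apply L'Hôpital's rule 4 times.
After differentiating numerator and denominator 4 times the quotient is (-81*e^(-3*v) - 384/(2*v + 1)^5)/(-72); at v = 0 this is 155/24.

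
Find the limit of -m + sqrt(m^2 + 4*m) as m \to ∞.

This has the form ∞ − ∞. Multiply and divide by the conjugate √(m^2 + 4*m) + m.
That gives (4m) / (√(m^2 + 4*m) + m).
Divide numerator and denominator by m: the limit is 4/(2·1) = 2.

2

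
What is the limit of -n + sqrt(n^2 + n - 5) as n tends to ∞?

1/2

An ∞ − ∞ form. Rationalising with the conjugate, the difference becomes (n - 5) / (√(n^2 + n - 5) + n).
For large n the denominator behaves like 2·n, so the quotient tends to 1/2 = 1/2.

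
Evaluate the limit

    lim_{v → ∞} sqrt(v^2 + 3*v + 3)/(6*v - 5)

1/6

For large |v|, √(v^2 + 3*v + 3) ≈ √1·|v| and the denominator ≈ 6v.
Since v → +∞, |v| = v, giving √1/(6) = 1/6.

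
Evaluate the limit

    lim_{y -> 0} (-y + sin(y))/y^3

-1/6

Direct substitution gives 0/0.
Apply L'Hôpital: lim (cos(y) - 1)/(3*y^2), still 0/0.
Apply L'Hôpital: lim (-sin(y))/(6*y), still 0/0.
After 3 applications of L'Hôpital's rule the quotient is (-cos(y))/(6); substituting y = 0 gives -1/6.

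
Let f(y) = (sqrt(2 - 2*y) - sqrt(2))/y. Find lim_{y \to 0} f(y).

Substitution gives 0/0. Multiply numerator and denominator by the conjugate √(2 - 2y) + √2.
The numerator becomes (2 - 2y) − 2 = -2y, so the expression simplifies to -2/(√(2 - 2y) + √2).
Letting y → 0 gives -2/(2√2) = -√(2)/2.

-√(2)/2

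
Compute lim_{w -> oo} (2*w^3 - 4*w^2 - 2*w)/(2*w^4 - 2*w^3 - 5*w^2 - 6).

0

The denominator has degree 4 and the numerator degree 3. Dividing numerator and denominator by w^4 sends every term to 0 except the leading denominator term, so the limit is 0.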